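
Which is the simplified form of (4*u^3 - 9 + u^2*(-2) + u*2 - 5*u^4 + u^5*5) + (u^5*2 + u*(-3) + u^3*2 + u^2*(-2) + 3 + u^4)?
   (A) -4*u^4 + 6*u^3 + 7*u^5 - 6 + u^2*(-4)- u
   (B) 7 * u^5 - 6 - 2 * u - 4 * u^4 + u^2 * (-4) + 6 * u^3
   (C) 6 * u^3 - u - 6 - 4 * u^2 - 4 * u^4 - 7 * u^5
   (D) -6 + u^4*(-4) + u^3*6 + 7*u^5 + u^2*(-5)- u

Adding the polynomials and combining like terms:
(4*u^3 - 9 + u^2*(-2) + u*2 - 5*u^4 + u^5*5) + (u^5*2 + u*(-3) + u^3*2 + u^2*(-2) + 3 + u^4)
= -4*u^4 + 6*u^3 + 7*u^5 - 6 + u^2*(-4)- u
A) -4*u^4 + 6*u^3 + 7*u^5 - 6 + u^2*(-4)- u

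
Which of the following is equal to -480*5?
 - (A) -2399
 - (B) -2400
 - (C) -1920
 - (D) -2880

-480 * 5 = -2400
B) -2400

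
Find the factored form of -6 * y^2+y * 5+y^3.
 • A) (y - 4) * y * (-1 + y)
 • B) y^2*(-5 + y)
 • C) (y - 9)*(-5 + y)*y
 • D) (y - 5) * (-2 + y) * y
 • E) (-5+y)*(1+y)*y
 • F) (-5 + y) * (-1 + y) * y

We need to factor -6 * y^2+y * 5+y^3.
The factored form is (-5 + y) * (-1 + y) * y.
F) (-5 + y) * (-1 + y) * y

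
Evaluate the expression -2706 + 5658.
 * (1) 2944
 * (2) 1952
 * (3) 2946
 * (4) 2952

-2706 + 5658 = 2952
4) 2952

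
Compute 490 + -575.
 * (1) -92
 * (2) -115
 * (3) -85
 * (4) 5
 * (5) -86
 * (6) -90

490 + -575 = -85
3) -85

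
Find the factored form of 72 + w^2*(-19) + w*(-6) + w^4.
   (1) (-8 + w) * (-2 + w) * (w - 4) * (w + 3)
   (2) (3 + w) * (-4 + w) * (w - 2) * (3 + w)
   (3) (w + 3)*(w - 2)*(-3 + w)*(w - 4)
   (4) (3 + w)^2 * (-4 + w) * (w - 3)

We need to factor 72 + w^2*(-19) + w*(-6) + w^4.
The factored form is (3 + w) * (-4 + w) * (w - 2) * (3 + w).
2) (3 + w) * (-4 + w) * (w - 2) * (3 + w)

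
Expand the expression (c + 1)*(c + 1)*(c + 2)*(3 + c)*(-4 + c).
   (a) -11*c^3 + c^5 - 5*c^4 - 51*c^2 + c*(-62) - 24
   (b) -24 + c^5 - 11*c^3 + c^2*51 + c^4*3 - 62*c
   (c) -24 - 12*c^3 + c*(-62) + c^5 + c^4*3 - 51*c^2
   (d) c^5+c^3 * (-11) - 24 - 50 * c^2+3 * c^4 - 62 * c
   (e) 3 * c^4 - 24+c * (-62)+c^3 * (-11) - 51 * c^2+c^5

Expanding (c + 1)*(c + 1)*(c + 2)*(3 + c)*(-4 + c):
= 3 * c^4 - 24+c * (-62)+c^3 * (-11) - 51 * c^2+c^5
e) 3 * c^4 - 24+c * (-62)+c^3 * (-11) - 51 * c^2+c^5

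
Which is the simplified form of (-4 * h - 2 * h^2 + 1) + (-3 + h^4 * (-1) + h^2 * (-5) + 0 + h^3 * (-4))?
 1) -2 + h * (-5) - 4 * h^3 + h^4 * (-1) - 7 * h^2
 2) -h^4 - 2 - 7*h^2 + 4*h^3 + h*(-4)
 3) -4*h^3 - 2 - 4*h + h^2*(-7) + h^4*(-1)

Adding the polynomials and combining like terms:
(-4*h - 2*h^2 + 1) + (-3 + h^4*(-1) + h^2*(-5) + 0 + h^3*(-4))
= -4*h^3 - 2 - 4*h + h^2*(-7) + h^4*(-1)
3) -4*h^3 - 2 - 4*h + h^2*(-7) + h^4*(-1)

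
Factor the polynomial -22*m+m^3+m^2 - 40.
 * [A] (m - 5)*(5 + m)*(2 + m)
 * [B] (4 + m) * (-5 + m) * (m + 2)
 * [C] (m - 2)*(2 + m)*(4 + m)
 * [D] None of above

We need to factor -22*m+m^3+m^2 - 40.
The factored form is (4 + m) * (-5 + m) * (m + 2).
B) (4 + m) * (-5 + m) * (m + 2)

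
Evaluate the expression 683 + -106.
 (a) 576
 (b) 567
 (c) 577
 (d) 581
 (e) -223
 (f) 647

683 + -106 = 577
c) 577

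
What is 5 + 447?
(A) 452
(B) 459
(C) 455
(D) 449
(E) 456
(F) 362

5 + 447 = 452
A) 452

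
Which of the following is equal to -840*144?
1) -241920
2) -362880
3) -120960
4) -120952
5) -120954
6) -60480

-840 * 144 = -120960
3) -120960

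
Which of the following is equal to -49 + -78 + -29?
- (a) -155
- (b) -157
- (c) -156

First: -49 + -78 = -127
Then: -127 + -29 = -156
c) -156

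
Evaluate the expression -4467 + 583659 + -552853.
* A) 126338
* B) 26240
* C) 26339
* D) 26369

First: -4467 + 583659 = 579192
Then: 579192 + -552853 = 26339
C) 26339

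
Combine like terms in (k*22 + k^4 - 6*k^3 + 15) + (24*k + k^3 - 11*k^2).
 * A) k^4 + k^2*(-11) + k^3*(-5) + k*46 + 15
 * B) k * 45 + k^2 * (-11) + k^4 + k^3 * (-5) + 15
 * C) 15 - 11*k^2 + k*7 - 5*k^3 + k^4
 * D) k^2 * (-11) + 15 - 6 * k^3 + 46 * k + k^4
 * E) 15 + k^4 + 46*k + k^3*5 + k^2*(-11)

Adding the polynomials and combining like terms:
(k*22 + k^4 - 6*k^3 + 15) + (24*k + k^3 - 11*k^2)
= k^4 + k^2*(-11) + k^3*(-5) + k*46 + 15
A) k^4 + k^2*(-11) + k^3*(-5) + k*46 + 15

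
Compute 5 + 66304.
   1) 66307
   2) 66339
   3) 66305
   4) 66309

5 + 66304 = 66309
4) 66309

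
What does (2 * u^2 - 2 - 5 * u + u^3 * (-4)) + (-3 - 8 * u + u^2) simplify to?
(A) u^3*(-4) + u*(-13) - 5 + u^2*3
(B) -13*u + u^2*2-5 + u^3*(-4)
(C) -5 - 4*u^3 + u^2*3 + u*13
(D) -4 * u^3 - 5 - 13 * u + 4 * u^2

Adding the polynomials and combining like terms:
(2*u^2 - 2 - 5*u + u^3*(-4)) + (-3 - 8*u + u^2)
= u^3*(-4) + u*(-13) - 5 + u^2*3
A) u^3*(-4) + u*(-13) - 5 + u^2*3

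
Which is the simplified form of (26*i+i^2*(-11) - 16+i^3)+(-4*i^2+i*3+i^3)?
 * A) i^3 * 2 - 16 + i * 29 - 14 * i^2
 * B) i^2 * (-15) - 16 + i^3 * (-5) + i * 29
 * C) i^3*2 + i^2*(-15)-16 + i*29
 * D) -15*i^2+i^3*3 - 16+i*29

Adding the polynomials and combining like terms:
(26*i + i^2*(-11) - 16 + i^3) + (-4*i^2 + i*3 + i^3)
= i^3*2 + i^2*(-15)-16 + i*29
C) i^3*2 + i^2*(-15)-16 + i*29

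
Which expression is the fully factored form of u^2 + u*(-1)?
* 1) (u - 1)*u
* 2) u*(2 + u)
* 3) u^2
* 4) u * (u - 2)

We need to factor u^2 + u*(-1).
The factored form is (u - 1)*u.
1) (u - 1)*u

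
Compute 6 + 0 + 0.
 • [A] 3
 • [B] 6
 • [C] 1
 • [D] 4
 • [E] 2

First: 6 + 0 = 6
Then: 6 + 0 = 6
B) 6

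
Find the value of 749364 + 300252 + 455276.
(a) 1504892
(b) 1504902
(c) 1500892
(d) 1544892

First: 749364 + 300252 = 1049616
Then: 1049616 + 455276 = 1504892
a) 1504892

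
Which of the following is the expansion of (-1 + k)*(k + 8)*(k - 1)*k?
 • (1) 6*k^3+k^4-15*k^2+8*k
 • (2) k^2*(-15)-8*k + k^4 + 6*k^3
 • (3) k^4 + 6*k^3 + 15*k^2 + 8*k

Expanding (-1 + k)*(k + 8)*(k - 1)*k:
= 6*k^3+k^4-15*k^2+8*k
1) 6*k^3+k^4-15*k^2+8*k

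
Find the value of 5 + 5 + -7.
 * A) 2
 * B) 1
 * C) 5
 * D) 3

First: 5 + 5 = 10
Then: 10 + -7 = 3
D) 3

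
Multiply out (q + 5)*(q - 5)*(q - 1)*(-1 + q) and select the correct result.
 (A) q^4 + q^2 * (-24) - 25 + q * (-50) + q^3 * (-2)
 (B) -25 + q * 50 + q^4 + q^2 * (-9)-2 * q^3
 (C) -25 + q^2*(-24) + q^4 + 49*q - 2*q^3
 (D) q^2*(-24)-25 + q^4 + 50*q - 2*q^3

Expanding (q + 5)*(q - 5)*(q - 1)*(-1 + q):
= q^2*(-24)-25 + q^4 + 50*q - 2*q^3
D) q^2*(-24)-25 + q^4 + 50*q - 2*q^3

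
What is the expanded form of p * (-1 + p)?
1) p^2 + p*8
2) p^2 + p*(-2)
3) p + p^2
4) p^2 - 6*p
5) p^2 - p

Expanding p * (-1 + p):
= p^2 - p
5) p^2 - p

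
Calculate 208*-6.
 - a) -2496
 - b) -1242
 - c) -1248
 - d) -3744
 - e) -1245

208 * -6 = -1248
c) -1248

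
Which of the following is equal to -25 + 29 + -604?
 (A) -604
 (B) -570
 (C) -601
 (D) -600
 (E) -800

First: -25 + 29 = 4
Then: 4 + -604 = -600
D) -600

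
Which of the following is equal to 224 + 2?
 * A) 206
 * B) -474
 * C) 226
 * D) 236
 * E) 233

224 + 2 = 226
C) 226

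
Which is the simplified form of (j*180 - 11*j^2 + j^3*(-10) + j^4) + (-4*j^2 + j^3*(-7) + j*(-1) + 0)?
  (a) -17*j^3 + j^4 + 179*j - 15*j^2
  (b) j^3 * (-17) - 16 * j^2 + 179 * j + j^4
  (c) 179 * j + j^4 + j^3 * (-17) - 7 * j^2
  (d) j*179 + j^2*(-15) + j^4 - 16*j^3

Adding the polynomials and combining like terms:
(j*180 - 11*j^2 + j^3*(-10) + j^4) + (-4*j^2 + j^3*(-7) + j*(-1) + 0)
= -17*j^3 + j^4 + 179*j - 15*j^2
a) -17*j^3 + j^4 + 179*j - 15*j^2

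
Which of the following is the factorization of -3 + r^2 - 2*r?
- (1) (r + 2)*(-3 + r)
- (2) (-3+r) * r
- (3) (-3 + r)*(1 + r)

We need to factor -3 + r^2 - 2*r.
The factored form is (-3 + r)*(1 + r).
3) (-3 + r)*(1 + r)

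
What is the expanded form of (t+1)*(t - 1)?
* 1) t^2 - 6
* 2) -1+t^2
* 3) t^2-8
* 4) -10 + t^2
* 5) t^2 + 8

Expanding (t+1)*(t - 1):
= -1+t^2
2) -1+t^2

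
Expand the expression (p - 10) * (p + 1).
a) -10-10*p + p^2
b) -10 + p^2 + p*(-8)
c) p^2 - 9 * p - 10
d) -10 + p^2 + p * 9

Expanding (p - 10) * (p + 1):
= p^2 - 9 * p - 10
c) p^2 - 9 * p - 10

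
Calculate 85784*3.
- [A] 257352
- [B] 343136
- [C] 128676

85784 * 3 = 257352
A) 257352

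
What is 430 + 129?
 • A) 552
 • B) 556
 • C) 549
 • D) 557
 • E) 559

430 + 129 = 559
E) 559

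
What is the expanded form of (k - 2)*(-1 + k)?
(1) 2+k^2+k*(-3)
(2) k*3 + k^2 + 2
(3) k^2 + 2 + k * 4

Expanding (k - 2)*(-1 + k):
= 2+k^2+k*(-3)
1) 2+k^2+k*(-3)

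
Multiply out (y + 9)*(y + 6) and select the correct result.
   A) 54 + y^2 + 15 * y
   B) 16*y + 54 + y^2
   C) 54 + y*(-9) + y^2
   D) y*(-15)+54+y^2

Expanding (y + 9)*(y + 6):
= 54 + y^2 + 15 * y
A) 54 + y^2 + 15 * y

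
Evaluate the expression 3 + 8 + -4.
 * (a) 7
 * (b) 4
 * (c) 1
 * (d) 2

First: 3 + 8 = 11
Then: 11 + -4 = 7
a) 7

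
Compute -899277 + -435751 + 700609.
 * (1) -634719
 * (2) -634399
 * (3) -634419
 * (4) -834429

First: -899277 + -435751 = -1335028
Then: -1335028 + 700609 = -634419
3) -634419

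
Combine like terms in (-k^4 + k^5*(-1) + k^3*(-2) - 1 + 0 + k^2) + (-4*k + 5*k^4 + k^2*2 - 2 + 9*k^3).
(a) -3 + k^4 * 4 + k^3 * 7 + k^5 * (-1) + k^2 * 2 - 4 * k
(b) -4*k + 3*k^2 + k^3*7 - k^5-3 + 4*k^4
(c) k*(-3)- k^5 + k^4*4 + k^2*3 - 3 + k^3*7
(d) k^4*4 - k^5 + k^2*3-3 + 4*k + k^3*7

Adding the polynomials and combining like terms:
(-k^4 + k^5*(-1) + k^3*(-2) - 1 + 0 + k^2) + (-4*k + 5*k^4 + k^2*2 - 2 + 9*k^3)
= -4*k + 3*k^2 + k^3*7 - k^5-3 + 4*k^4
b) -4*k + 3*k^2 + k^3*7 - k^5-3 + 4*k^4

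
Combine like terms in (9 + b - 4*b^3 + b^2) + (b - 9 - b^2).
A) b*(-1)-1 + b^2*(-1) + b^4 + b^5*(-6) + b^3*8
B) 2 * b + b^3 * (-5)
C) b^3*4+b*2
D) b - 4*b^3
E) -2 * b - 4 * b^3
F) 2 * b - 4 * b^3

Adding the polynomials and combining like terms:
(9 + b - 4*b^3 + b^2) + (b - 9 - b^2)
= 2 * b - 4 * b^3
F) 2 * b - 4 * b^3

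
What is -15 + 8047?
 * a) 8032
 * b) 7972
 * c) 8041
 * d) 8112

-15 + 8047 = 8032
a) 8032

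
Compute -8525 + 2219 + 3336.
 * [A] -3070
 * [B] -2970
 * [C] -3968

First: -8525 + 2219 = -6306
Then: -6306 + 3336 = -2970
B) -2970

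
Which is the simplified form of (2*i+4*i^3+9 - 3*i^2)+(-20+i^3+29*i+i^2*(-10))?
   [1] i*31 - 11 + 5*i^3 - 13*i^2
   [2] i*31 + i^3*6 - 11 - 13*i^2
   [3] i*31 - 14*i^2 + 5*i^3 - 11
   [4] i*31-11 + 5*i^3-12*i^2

Adding the polynomials and combining like terms:
(2*i + 4*i^3 + 9 - 3*i^2) + (-20 + i^3 + 29*i + i^2*(-10))
= i*31 - 11 + 5*i^3 - 13*i^2
1) i*31 - 11 + 5*i^3 - 13*i^2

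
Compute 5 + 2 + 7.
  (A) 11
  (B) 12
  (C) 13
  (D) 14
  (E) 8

First: 5 + 2 = 7
Then: 7 + 7 = 14
D) 14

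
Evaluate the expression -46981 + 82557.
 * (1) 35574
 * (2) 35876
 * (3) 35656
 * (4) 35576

-46981 + 82557 = 35576
4) 35576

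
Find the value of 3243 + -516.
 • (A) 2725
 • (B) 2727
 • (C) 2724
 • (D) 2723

3243 + -516 = 2727
B) 2727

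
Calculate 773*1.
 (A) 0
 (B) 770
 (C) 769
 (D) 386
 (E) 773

773 * 1 = 773
E) 773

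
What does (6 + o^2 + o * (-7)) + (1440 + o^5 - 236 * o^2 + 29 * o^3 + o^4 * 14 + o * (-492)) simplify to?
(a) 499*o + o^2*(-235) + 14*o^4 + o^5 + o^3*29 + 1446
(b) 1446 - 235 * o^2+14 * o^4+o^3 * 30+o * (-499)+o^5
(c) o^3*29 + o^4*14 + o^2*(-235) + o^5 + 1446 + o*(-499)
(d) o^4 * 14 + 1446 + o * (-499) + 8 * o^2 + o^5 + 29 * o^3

Adding the polynomials and combining like terms:
(6 + o^2 + o*(-7)) + (1440 + o^5 - 236*o^2 + 29*o^3 + o^4*14 + o*(-492))
= o^3*29 + o^4*14 + o^2*(-235) + o^5 + 1446 + o*(-499)
c) o^3*29 + o^4*14 + o^2*(-235) + o^5 + 1446 + o*(-499)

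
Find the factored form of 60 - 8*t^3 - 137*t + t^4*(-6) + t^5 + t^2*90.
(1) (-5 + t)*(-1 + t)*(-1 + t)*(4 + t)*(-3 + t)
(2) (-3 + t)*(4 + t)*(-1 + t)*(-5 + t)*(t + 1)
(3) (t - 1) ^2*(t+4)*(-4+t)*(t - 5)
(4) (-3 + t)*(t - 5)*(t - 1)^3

We need to factor 60 - 8*t^3 - 137*t + t^4*(-6) + t^5 + t^2*90.
The factored form is (-5 + t)*(-1 + t)*(-1 + t)*(4 + t)*(-3 + t).
1) (-5 + t)*(-1 + t)*(-1 + t)*(4 + t)*(-3 + t)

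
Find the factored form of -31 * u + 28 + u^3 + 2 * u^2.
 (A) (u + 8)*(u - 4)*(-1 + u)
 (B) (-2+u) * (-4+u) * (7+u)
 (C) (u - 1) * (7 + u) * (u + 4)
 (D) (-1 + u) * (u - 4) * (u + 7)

We need to factor -31 * u + 28 + u^3 + 2 * u^2.
The factored form is (-1 + u) * (u - 4) * (u + 7).
D) (-1 + u) * (u - 4) * (u + 7)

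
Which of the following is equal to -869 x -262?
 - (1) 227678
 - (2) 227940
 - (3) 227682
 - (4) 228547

-869 * -262 = 227678
1) 227678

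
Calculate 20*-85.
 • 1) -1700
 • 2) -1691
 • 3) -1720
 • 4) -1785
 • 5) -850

20 * -85 = -1700
1) -1700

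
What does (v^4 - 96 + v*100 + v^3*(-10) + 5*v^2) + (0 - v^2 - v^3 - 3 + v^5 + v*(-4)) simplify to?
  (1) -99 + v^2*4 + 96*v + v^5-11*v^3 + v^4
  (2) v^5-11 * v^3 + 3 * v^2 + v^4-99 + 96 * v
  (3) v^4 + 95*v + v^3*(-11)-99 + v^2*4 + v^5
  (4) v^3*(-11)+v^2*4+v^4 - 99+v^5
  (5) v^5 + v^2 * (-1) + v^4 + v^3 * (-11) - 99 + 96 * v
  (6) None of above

Adding the polynomials and combining like terms:
(v^4 - 96 + v*100 + v^3*(-10) + 5*v^2) + (0 - v^2 - v^3 - 3 + v^5 + v*(-4))
= -99 + v^2*4 + 96*v + v^5-11*v^3 + v^4
1) -99 + v^2*4 + 96*v + v^5-11*v^3 + v^4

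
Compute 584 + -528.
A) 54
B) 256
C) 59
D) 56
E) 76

584 + -528 = 56
D) 56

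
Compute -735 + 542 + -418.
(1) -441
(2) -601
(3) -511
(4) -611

First: -735 + 542 = -193
Then: -193 + -418 = -611
4) -611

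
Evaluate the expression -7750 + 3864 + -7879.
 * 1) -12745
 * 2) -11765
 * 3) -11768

First: -7750 + 3864 = -3886
Then: -3886 + -7879 = -11765
2) -11765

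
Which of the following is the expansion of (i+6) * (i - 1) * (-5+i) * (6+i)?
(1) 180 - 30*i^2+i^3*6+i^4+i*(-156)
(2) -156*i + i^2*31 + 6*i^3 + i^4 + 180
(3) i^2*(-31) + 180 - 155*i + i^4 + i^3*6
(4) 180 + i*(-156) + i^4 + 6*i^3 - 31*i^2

Expanding (i+6) * (i - 1) * (-5+i) * (6+i):
= 180 + i*(-156) + i^4 + 6*i^3 - 31*i^2
4) 180 + i*(-156) + i^4 + 6*i^3 - 31*i^2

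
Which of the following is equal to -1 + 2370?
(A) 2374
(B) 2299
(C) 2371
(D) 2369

-1 + 2370 = 2369
D) 2369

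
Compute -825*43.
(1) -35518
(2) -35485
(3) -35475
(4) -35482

-825 * 43 = -35475
3) -35475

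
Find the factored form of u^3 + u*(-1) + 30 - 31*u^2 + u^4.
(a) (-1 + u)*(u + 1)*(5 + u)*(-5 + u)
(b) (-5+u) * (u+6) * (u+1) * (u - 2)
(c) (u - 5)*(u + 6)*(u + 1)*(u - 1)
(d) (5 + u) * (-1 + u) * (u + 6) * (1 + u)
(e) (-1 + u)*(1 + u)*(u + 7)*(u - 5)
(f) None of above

We need to factor u^3 + u*(-1) + 30 - 31*u^2 + u^4.
The factored form is (u - 5)*(u + 6)*(u + 1)*(u - 1).
c) (u - 5)*(u + 6)*(u + 1)*(u - 1)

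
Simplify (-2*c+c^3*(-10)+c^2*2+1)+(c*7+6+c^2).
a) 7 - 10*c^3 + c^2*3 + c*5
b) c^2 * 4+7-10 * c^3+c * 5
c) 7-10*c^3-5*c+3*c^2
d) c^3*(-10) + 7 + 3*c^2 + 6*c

Adding the polynomials and combining like terms:
(-2*c + c^3*(-10) + c^2*2 + 1) + (c*7 + 6 + c^2)
= 7 - 10*c^3 + c^2*3 + c*5
a) 7 - 10*c^3 + c^2*3 + c*5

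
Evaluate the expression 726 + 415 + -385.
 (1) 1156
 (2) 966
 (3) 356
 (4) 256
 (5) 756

First: 726 + 415 = 1141
Then: 1141 + -385 = 756
5) 756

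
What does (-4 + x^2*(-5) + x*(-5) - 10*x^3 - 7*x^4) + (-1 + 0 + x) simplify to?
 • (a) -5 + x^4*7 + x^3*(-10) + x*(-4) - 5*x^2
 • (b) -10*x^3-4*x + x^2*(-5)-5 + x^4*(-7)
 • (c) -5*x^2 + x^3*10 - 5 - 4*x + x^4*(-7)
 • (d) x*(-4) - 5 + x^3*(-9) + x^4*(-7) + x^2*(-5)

Adding the polynomials and combining like terms:
(-4 + x^2*(-5) + x*(-5) - 10*x^3 - 7*x^4) + (-1 + 0 + x)
= -10*x^3-4*x + x^2*(-5)-5 + x^4*(-7)
b) -10*x^3-4*x + x^2*(-5)-5 + x^4*(-7)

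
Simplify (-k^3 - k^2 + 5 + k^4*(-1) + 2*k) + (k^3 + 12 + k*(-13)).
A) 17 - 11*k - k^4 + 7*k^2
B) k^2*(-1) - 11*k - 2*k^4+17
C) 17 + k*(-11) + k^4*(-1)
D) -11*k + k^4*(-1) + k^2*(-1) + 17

Adding the polynomials and combining like terms:
(-k^3 - k^2 + 5 + k^4*(-1) + 2*k) + (k^3 + 12 + k*(-13))
= -11*k + k^4*(-1) + k^2*(-1) + 17
D) -11*k + k^4*(-1) + k^2*(-1) + 17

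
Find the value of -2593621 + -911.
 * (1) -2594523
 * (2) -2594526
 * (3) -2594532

-2593621 + -911 = -2594532
3) -2594532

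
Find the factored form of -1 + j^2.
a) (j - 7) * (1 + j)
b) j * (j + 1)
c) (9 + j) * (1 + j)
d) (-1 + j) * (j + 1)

We need to factor -1 + j^2.
The factored form is (-1 + j) * (j + 1).
d) (-1 + j) * (j + 1)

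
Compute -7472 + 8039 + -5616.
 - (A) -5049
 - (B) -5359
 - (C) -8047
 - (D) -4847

First: -7472 + 8039 = 567
Then: 567 + -5616 = -5049
A) -5049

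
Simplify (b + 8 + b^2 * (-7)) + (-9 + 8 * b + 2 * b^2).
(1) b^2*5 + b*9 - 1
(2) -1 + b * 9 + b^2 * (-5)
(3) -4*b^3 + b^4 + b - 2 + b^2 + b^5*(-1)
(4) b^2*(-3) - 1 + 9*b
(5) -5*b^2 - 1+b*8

Adding the polynomials and combining like terms:
(b + 8 + b^2*(-7)) + (-9 + 8*b + 2*b^2)
= -1 + b * 9 + b^2 * (-5)
2) -1 + b * 9 + b^2 * (-5)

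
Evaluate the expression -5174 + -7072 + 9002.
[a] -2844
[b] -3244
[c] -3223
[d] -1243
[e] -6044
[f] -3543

First: -5174 + -7072 = -12246
Then: -12246 + 9002 = -3244
b) -3244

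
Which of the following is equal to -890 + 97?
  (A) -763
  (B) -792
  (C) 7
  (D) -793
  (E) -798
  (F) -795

-890 + 97 = -793
D) -793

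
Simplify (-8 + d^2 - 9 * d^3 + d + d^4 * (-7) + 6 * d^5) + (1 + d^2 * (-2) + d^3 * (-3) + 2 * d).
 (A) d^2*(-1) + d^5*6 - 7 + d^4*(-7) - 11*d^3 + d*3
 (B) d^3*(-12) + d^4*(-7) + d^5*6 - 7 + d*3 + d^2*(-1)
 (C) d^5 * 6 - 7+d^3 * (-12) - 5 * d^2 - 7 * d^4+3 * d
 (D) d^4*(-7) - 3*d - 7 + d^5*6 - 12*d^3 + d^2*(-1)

Adding the polynomials and combining like terms:
(-8 + d^2 - 9*d^3 + d + d^4*(-7) + 6*d^5) + (1 + d^2*(-2) + d^3*(-3) + 2*d)
= d^3*(-12) + d^4*(-7) + d^5*6 - 7 + d*3 + d^2*(-1)
B) d^3*(-12) + d^4*(-7) + d^5*6 - 7 + d*3 + d^2*(-1)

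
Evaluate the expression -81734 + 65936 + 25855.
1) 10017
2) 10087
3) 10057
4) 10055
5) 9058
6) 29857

First: -81734 + 65936 = -15798
Then: -15798 + 25855 = 10057
3) 10057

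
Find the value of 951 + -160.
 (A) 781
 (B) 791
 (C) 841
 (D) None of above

951 + -160 = 791
B) 791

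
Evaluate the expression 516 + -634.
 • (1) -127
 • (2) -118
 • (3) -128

516 + -634 = -118
2) -118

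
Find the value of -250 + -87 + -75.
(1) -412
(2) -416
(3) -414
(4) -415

First: -250 + -87 = -337
Then: -337 + -75 = -412
1) -412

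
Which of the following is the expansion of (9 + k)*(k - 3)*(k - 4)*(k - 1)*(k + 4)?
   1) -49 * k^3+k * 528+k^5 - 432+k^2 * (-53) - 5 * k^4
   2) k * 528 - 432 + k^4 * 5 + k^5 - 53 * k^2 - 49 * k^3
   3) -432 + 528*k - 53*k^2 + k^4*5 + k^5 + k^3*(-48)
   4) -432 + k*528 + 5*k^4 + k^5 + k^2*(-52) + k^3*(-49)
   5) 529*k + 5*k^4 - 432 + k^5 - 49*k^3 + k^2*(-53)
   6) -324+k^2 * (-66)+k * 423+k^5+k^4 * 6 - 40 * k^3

Expanding (9 + k)*(k - 3)*(k - 4)*(k - 1)*(k + 4):
= k * 528 - 432 + k^4 * 5 + k^5 - 53 * k^2 - 49 * k^3
2) k * 528 - 432 + k^4 * 5 + k^5 - 53 * k^2 - 49 * k^3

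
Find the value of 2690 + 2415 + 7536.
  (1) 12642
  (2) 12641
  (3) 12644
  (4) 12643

First: 2690 + 2415 = 5105
Then: 5105 + 7536 = 12641
2) 12641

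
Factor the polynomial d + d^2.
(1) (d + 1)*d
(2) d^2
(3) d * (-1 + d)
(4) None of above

We need to factor d + d^2.
The factored form is (d + 1)*d.
1) (d + 1)*d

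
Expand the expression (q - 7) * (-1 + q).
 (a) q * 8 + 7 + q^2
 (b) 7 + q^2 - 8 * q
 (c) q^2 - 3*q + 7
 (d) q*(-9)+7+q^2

Expanding (q - 7) * (-1 + q):
= 7 + q^2 - 8 * q
b) 7 + q^2 - 8 * q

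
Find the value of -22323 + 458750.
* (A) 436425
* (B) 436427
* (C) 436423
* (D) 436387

-22323 + 458750 = 436427
B) 436427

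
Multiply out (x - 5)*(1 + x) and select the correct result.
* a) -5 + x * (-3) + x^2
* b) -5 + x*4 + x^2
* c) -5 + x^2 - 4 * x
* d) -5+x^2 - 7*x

Expanding (x - 5)*(1 + x):
= -5 + x^2 - 4 * x
c) -5 + x^2 - 4 * x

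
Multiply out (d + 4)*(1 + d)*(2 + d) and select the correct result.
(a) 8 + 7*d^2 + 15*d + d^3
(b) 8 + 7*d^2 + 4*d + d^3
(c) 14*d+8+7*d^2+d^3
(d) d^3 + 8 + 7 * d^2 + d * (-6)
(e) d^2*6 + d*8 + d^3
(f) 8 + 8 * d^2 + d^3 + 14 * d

Expanding (d + 4)*(1 + d)*(2 + d):
= 14*d+8+7*d^2+d^3
c) 14*d+8+7*d^2+d^3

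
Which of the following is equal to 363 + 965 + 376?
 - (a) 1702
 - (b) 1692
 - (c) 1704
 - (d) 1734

First: 363 + 965 = 1328
Then: 1328 + 376 = 1704
c) 1704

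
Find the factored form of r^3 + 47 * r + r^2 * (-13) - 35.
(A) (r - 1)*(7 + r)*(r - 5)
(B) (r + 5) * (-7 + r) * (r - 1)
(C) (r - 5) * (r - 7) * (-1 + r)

We need to factor r^3 + 47 * r + r^2 * (-13) - 35.
The factored form is (r - 5) * (r - 7) * (-1 + r).
C) (r - 5) * (r - 7) * (-1 + r)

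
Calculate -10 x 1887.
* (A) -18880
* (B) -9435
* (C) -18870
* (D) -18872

-10 * 1887 = -18870
C) -18870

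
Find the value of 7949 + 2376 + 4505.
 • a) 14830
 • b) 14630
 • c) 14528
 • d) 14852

First: 7949 + 2376 = 10325
Then: 10325 + 4505 = 14830
a) 14830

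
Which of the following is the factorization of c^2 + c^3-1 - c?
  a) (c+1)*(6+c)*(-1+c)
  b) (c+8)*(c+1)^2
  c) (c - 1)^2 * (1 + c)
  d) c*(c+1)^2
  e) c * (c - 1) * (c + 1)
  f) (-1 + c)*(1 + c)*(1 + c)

We need to factor c^2 + c^3-1 - c.
The factored form is (-1 + c)*(1 + c)*(1 + c).
f) (-1 + c)*(1 + c)*(1 + c)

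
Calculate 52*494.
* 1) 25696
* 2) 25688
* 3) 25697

52 * 494 = 25688
2) 25688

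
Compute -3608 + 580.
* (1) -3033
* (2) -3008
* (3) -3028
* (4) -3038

-3608 + 580 = -3028
3) -3028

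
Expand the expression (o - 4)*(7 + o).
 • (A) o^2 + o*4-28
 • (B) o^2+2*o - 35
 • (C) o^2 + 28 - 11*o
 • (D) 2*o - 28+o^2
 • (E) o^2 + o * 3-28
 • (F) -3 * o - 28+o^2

Expanding (o - 4)*(7 + o):
= o^2 + o * 3-28
E) o^2 + o * 3-28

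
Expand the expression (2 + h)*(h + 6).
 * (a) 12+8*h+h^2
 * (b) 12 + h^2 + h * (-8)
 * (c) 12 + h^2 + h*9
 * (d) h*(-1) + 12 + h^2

Expanding (2 + h)*(h + 6):
= 12+8*h+h^2
a) 12+8*h+h^2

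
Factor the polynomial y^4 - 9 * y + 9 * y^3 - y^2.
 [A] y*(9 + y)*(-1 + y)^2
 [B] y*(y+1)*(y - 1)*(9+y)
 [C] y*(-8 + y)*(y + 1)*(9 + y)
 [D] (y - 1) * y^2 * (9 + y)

We need to factor y^4 - 9 * y + 9 * y^3 - y^2.
The factored form is y*(y+1)*(y - 1)*(9+y).
B) y*(y+1)*(y - 1)*(9+y)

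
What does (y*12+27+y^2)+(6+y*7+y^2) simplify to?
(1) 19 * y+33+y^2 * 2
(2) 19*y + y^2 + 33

Adding the polynomials and combining like terms:
(y*12 + 27 + y^2) + (6 + y*7 + y^2)
= 19 * y+33+y^2 * 2
1) 19 * y+33+y^2 * 2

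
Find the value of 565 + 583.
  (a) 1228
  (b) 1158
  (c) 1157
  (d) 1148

565 + 583 = 1148
d) 1148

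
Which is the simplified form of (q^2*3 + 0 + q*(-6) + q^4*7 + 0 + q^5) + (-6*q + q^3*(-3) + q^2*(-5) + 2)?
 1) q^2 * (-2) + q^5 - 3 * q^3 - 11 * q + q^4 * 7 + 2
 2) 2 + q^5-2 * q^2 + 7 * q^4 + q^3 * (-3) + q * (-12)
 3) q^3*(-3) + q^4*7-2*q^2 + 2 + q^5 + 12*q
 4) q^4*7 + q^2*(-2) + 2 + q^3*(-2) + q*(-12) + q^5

Adding the polynomials and combining like terms:
(q^2*3 + 0 + q*(-6) + q^4*7 + 0 + q^5) + (-6*q + q^3*(-3) + q^2*(-5) + 2)
= 2 + q^5-2 * q^2 + 7 * q^4 + q^3 * (-3) + q * (-12)
2) 2 + q^5-2 * q^2 + 7 * q^4 + q^3 * (-3) + q * (-12)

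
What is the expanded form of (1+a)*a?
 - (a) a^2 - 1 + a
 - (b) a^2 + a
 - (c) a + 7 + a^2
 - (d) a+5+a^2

Expanding (1+a)*a:
= a^2 + a
b) a^2 + a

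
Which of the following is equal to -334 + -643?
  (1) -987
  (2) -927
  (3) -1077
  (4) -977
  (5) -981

-334 + -643 = -977
4) -977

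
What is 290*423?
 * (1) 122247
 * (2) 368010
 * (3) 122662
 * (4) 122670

290 * 423 = 122670
4) 122670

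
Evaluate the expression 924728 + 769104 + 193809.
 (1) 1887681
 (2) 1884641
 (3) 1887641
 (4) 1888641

First: 924728 + 769104 = 1693832
Then: 1693832 + 193809 = 1887641
3) 1887641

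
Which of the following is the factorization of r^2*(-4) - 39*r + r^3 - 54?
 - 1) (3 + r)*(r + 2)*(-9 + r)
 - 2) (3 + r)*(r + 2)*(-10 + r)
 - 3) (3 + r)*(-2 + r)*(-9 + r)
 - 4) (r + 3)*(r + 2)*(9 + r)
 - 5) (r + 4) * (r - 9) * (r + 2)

We need to factor r^2*(-4) - 39*r + r^3 - 54.
The factored form is (3 + r)*(r + 2)*(-9 + r).
1) (3 + r)*(r + 2)*(-9 + r)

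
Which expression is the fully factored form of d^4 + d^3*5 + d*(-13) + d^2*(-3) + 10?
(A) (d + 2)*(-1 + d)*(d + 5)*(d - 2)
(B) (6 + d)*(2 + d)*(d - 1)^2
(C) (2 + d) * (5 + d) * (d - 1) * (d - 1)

We need to factor d^4 + d^3*5 + d*(-13) + d^2*(-3) + 10.
The factored form is (2 + d) * (5 + d) * (d - 1) * (d - 1).
C) (2 + d) * (5 + d) * (d - 1) * (d - 1)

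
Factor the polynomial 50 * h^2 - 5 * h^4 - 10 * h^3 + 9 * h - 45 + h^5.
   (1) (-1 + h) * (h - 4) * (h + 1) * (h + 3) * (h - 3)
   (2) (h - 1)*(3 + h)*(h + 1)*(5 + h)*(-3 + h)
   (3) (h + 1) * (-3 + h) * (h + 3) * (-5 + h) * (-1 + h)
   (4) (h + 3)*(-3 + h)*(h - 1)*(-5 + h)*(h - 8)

We need to factor 50 * h^2 - 5 * h^4 - 10 * h^3 + 9 * h - 45 + h^5.
The factored form is (h + 1) * (-3 + h) * (h + 3) * (-5 + h) * (-1 + h).
3) (h + 1) * (-3 + h) * (h + 3) * (-5 + h) * (-1 + h)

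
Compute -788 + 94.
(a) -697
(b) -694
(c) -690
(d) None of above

-788 + 94 = -694
b) -694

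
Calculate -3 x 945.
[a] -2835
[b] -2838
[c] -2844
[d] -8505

-3 * 945 = -2835
a) -2835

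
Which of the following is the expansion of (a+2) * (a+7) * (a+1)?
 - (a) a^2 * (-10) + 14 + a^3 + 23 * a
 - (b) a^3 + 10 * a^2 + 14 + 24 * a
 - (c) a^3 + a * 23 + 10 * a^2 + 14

Expanding (a+2) * (a+7) * (a+1):
= a^3 + a * 23 + 10 * a^2 + 14
c) a^3 + a * 23 + 10 * a^2 + 14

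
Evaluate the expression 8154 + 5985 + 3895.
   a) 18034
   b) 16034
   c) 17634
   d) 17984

First: 8154 + 5985 = 14139
Then: 14139 + 3895 = 18034
a) 18034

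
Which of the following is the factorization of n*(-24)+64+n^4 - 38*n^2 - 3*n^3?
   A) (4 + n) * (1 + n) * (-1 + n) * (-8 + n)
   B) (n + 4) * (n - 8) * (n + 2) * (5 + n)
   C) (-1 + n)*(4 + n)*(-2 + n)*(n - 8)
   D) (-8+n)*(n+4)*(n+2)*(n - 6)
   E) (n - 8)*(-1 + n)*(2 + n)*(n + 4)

We need to factor n*(-24)+64+n^4 - 38*n^2 - 3*n^3.
The factored form is (n - 8)*(-1 + n)*(2 + n)*(n + 4).
E) (n - 8)*(-1 + n)*(2 + n)*(n + 4)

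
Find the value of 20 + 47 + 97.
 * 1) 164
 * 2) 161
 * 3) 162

First: 20 + 47 = 67
Then: 67 + 97 = 164
1) 164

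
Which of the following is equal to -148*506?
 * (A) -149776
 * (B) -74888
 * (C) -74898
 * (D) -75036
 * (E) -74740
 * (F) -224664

-148 * 506 = -74888
B) -74888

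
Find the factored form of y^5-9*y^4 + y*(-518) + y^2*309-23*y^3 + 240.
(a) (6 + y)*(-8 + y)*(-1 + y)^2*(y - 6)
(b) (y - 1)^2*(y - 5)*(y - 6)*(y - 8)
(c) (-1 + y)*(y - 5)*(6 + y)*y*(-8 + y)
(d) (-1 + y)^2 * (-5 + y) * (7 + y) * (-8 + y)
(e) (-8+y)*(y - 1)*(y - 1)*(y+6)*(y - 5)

We need to factor y^5-9*y^4 + y*(-518) + y^2*309-23*y^3 + 240.
The factored form is (-8+y)*(y - 1)*(y - 1)*(y+6)*(y - 5).
e) (-8+y)*(y - 1)*(y - 1)*(y+6)*(y - 5)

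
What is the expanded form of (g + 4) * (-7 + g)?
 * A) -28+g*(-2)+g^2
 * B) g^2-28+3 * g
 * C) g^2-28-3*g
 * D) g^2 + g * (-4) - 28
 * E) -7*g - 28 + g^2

Expanding (g + 4) * (-7 + g):
= g^2-28-3*g
C) g^2-28-3*g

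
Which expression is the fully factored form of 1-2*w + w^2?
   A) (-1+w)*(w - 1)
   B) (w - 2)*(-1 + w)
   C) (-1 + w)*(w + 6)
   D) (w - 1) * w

We need to factor 1-2*w + w^2.
The factored form is (-1+w)*(w - 1).
A) (-1+w)*(w - 1)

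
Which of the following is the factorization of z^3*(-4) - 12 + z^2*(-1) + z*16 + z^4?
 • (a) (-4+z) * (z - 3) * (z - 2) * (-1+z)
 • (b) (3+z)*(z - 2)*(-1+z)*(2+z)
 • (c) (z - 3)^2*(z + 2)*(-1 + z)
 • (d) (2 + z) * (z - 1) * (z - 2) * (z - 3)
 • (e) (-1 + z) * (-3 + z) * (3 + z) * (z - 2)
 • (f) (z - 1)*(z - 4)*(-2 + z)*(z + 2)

We need to factor z^3*(-4) - 12 + z^2*(-1) + z*16 + z^4.
The factored form is (2 + z) * (z - 1) * (z - 2) * (z - 3).
d) (2 + z) * (z - 1) * (z - 2) * (z - 3)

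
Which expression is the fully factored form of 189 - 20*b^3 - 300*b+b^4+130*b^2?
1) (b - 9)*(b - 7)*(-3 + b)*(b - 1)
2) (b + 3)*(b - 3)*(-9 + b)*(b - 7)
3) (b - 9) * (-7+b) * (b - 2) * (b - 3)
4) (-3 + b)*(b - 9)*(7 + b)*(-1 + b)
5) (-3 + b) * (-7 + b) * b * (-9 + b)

We need to factor 189 - 20*b^3 - 300*b+b^4+130*b^2.
The factored form is (b - 9)*(b - 7)*(-3 + b)*(b - 1).
1) (b - 9)*(b - 7)*(-3 + b)*(b - 1)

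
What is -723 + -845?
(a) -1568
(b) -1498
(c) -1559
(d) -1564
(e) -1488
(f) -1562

-723 + -845 = -1568
a) -1568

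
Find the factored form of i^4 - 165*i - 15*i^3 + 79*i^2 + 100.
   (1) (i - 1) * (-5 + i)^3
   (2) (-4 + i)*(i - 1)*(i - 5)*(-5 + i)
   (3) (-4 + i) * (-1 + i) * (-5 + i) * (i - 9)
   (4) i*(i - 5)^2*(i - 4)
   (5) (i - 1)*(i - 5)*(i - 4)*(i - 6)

We need to factor i^4 - 165*i - 15*i^3 + 79*i^2 + 100.
The factored form is (-4 + i)*(i - 1)*(i - 5)*(-5 + i).
2) (-4 + i)*(i - 1)*(i - 5)*(-5 + i)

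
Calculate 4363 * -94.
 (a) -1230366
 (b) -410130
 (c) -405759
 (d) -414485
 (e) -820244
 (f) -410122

4363 * -94 = -410122
f) -410122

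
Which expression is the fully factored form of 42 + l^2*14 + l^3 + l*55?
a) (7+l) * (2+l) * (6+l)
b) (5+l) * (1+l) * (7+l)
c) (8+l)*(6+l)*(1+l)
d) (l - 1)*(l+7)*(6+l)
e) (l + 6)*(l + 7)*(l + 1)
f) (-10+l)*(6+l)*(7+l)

We need to factor 42 + l^2*14 + l^3 + l*55.
The factored form is (l + 6)*(l + 7)*(l + 1).
e) (l + 6)*(l + 7)*(l + 1)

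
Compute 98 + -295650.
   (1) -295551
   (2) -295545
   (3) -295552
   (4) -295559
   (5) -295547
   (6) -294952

98 + -295650 = -295552
3) -295552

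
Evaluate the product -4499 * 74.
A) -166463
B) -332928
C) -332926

-4499 * 74 = -332926
C) -332926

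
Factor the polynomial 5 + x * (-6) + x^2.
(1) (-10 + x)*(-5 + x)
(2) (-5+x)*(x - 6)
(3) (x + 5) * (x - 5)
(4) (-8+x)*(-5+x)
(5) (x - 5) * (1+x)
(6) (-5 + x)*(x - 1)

We need to factor 5 + x * (-6) + x^2.
The factored form is (-5 + x)*(x - 1).
6) (-5 + x)*(x - 1)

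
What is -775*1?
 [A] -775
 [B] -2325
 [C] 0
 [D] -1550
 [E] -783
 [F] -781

-775 * 1 = -775
A) -775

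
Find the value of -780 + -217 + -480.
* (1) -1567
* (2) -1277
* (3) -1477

First: -780 + -217 = -997
Then: -997 + -480 = -1477
3) -1477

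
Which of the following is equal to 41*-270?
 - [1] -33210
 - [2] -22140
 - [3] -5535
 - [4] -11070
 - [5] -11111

41 * -270 = -11070
4) -11070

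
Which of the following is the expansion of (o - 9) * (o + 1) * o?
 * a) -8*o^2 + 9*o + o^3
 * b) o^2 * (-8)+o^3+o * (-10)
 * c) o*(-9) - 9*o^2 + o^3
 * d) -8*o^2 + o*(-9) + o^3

Expanding (o - 9) * (o + 1) * o:
= -8*o^2 + o*(-9) + o^3
d) -8*o^2 + o*(-9) + o^3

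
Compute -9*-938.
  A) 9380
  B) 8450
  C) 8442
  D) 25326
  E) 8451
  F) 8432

-9 * -938 = 8442
C) 8442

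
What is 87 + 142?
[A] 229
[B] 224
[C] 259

87 + 142 = 229
A) 229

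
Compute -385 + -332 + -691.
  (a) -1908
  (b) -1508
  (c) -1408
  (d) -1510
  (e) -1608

First: -385 + -332 = -717
Then: -717 + -691 = -1408
c) -1408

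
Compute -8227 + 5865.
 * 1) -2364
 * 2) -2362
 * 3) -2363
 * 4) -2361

-8227 + 5865 = -2362
2) -2362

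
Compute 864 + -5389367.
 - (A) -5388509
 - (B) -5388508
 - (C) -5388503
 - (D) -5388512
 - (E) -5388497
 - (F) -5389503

864 + -5389367 = -5388503
C) -5388503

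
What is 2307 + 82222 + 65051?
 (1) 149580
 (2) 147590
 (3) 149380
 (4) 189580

First: 2307 + 82222 = 84529
Then: 84529 + 65051 = 149580
1) 149580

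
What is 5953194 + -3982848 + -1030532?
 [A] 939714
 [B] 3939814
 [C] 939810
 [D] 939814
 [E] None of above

First: 5953194 + -3982848 = 1970346
Then: 1970346 + -1030532 = 939814
D) 939814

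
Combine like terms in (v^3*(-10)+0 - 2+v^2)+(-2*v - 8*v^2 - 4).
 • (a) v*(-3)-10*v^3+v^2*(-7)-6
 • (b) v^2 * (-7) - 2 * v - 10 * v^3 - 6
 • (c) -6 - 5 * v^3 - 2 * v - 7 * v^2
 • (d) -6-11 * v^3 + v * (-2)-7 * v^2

Adding the polynomials and combining like terms:
(v^3*(-10) + 0 - 2 + v^2) + (-2*v - 8*v^2 - 4)
= v^2 * (-7) - 2 * v - 10 * v^3 - 6
b) v^2 * (-7) - 2 * v - 10 * v^3 - 6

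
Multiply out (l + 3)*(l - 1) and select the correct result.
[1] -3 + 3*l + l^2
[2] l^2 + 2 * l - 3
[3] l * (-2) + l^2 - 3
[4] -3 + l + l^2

Expanding (l + 3)*(l - 1):
= l^2 + 2 * l - 3
2) l^2 + 2 * l - 3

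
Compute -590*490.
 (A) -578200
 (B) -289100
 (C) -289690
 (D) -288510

-590 * 490 = -289100
B) -289100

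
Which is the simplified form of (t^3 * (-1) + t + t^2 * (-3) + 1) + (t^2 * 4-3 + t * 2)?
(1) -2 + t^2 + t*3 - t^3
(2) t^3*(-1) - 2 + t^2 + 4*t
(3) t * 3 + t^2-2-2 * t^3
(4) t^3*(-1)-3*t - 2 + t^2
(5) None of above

Adding the polynomials and combining like terms:
(t^3*(-1) + t + t^2*(-3) + 1) + (t^2*4 - 3 + t*2)
= -2 + t^2 + t*3 - t^3
1) -2 + t^2 + t*3 - t^3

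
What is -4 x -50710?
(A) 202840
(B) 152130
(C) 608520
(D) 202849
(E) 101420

-4 * -50710 = 202840
A) 202840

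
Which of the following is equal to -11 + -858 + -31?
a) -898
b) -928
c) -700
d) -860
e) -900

First: -11 + -858 = -869
Then: -869 + -31 = -900
e) -900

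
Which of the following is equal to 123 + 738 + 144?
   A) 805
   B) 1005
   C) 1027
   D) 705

First: 123 + 738 = 861
Then: 861 + 144 = 1005
B) 1005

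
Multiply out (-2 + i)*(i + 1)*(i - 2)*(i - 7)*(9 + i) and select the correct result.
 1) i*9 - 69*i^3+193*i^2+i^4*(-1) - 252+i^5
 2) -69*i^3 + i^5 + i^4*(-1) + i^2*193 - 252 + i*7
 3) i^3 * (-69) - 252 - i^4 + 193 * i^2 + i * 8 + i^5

Expanding (-2 + i)*(i + 1)*(i - 2)*(i - 7)*(9 + i):
= i^3 * (-69) - 252 - i^4 + 193 * i^2 + i * 8 + i^5
3) i^3 * (-69) - 252 - i^4 + 193 * i^2 + i * 8 + i^5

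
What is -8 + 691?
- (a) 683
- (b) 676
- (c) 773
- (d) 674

-8 + 691 = 683
a) 683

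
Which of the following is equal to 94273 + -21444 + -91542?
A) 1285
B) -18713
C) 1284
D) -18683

First: 94273 + -21444 = 72829
Then: 72829 + -91542 = -18713
B) -18713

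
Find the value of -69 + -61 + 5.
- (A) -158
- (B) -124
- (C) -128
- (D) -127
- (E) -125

First: -69 + -61 = -130
Then: -130 + 5 = -125
E) -125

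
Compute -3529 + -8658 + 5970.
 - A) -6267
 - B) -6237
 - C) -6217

First: -3529 + -8658 = -12187
Then: -12187 + 5970 = -6217
C) -6217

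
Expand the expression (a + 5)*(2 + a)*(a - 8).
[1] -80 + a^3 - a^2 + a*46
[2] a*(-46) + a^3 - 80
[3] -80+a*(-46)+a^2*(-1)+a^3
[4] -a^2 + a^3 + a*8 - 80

Expanding (a + 5)*(2 + a)*(a - 8):
= -80+a*(-46)+a^2*(-1)+a^3
3) -80+a*(-46)+a^2*(-1)+a^3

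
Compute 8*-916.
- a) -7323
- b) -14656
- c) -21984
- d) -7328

8 * -916 = -7328
d) -7328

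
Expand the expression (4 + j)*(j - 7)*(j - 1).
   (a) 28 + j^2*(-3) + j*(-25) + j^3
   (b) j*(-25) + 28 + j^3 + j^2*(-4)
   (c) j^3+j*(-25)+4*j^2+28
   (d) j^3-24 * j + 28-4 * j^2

Expanding (4 + j)*(j - 7)*(j - 1):
= j*(-25) + 28 + j^3 + j^2*(-4)
b) j*(-25) + 28 + j^3 + j^2*(-4)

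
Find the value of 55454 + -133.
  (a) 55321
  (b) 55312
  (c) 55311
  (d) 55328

55454 + -133 = 55321
a) 55321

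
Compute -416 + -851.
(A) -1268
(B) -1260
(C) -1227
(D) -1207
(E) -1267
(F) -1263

-416 + -851 = -1267
E) -1267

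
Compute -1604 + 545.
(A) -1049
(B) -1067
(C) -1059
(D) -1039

-1604 + 545 = -1059
C) -1059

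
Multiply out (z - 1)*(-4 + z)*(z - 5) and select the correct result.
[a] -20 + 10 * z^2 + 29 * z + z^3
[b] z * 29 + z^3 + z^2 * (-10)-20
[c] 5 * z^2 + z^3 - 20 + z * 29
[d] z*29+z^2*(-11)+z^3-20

Expanding (z - 1)*(-4 + z)*(z - 5):
= z * 29 + z^3 + z^2 * (-10)-20
b) z * 29 + z^3 + z^2 * (-10)-20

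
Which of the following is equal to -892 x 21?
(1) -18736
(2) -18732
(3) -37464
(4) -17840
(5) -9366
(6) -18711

-892 * 21 = -18732
2) -18732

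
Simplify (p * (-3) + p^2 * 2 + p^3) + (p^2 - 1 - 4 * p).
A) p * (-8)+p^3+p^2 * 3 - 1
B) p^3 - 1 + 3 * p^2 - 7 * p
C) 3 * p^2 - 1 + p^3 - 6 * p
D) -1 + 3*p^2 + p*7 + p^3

Adding the polynomials and combining like terms:
(p*(-3) + p^2*2 + p^3) + (p^2 - 1 - 4*p)
= p^3 - 1 + 3 * p^2 - 7 * p
B) p^3 - 1 + 3 * p^2 - 7 * p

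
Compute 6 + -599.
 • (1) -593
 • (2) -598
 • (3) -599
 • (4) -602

6 + -599 = -593
1) -593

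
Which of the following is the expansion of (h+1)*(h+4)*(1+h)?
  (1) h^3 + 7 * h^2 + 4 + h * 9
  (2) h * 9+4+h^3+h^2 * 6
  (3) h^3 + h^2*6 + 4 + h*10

Expanding (h+1)*(h+4)*(1+h):
= h * 9+4+h^3+h^2 * 6
2) h * 9+4+h^3+h^2 * 6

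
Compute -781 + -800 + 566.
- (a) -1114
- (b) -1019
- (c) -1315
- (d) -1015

First: -781 + -800 = -1581
Then: -1581 + 566 = -1015
d) -1015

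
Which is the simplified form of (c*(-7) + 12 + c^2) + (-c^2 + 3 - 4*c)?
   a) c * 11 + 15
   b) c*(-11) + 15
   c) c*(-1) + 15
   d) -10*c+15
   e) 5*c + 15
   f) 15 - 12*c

Adding the polynomials and combining like terms:
(c*(-7) + 12 + c^2) + (-c^2 + 3 - 4*c)
= c*(-11) + 15
b) c*(-11) + 15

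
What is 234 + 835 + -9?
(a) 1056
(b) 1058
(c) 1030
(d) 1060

First: 234 + 835 = 1069
Then: 1069 + -9 = 1060
d) 1060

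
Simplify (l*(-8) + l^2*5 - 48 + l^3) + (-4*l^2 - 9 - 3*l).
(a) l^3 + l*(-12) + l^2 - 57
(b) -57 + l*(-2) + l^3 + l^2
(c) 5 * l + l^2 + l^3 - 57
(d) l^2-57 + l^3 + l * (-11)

Adding the polynomials and combining like terms:
(l*(-8) + l^2*5 - 48 + l^3) + (-4*l^2 - 9 - 3*l)
= l^2-57 + l^3 + l * (-11)
d) l^2-57 + l^3 + l * (-11)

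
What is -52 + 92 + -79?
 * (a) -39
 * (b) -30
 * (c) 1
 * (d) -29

First: -52 + 92 = 40
Then: 40 + -79 = -39
a) -39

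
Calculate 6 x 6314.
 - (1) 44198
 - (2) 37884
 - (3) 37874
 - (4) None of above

6 * 6314 = 37884
2) 37884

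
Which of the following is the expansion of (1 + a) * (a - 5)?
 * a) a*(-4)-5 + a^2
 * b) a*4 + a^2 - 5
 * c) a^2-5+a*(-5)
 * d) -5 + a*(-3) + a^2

Expanding (1 + a) * (a - 5):
= a*(-4)-5 + a^2
a) a*(-4)-5 + a^2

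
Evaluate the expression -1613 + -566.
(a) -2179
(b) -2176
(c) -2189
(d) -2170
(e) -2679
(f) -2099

-1613 + -566 = -2179
a) -2179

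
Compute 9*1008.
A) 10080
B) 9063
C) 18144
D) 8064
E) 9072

9 * 1008 = 9072
E) 9072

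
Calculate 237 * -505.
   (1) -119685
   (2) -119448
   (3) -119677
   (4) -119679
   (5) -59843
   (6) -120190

237 * -505 = -119685
1) -119685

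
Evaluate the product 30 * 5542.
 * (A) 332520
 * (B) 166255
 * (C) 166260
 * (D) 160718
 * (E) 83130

30 * 5542 = 166260
C) 166260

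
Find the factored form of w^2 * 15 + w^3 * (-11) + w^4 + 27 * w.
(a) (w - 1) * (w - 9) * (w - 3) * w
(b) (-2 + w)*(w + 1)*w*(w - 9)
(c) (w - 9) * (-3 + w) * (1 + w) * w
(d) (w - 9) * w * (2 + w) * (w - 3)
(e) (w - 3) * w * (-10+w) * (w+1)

We need to factor w^2 * 15 + w^3 * (-11) + w^4 + 27 * w.
The factored form is (w - 9) * (-3 + w) * (1 + w) * w.
c) (w - 9) * (-3 + w) * (1 + w) * w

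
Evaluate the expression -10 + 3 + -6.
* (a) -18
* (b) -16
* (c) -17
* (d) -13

First: -10 + 3 = -7
Then: -7 + -6 = -13
d) -13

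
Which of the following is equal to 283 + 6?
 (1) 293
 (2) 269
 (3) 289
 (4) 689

283 + 6 = 289
3) 289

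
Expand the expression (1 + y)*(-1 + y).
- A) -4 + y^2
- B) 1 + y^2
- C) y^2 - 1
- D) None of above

Expanding (1 + y)*(-1 + y):
= y^2 - 1
C) y^2 - 1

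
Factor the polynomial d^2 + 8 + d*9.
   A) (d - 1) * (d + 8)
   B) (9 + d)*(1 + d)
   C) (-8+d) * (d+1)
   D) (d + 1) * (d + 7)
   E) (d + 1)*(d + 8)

We need to factor d^2 + 8 + d*9.
The factored form is (d + 1)*(d + 8).
E) (d + 1)*(d + 8)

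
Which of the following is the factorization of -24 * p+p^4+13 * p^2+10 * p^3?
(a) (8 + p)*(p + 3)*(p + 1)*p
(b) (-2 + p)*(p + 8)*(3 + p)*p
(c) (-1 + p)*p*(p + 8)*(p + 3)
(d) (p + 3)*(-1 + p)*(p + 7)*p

We need to factor -24 * p+p^4+13 * p^2+10 * p^3.
The factored form is (-1 + p)*p*(p + 8)*(p + 3).
c) (-1 + p)*p*(p + 8)*(p + 3)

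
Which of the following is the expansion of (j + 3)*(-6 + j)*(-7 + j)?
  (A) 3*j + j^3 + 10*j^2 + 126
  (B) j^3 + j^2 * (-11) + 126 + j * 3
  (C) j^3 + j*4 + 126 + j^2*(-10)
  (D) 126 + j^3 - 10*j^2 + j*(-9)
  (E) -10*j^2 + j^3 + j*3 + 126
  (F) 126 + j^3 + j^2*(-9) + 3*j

Expanding (j + 3)*(-6 + j)*(-7 + j):
= -10*j^2 + j^3 + j*3 + 126
E) -10*j^2 + j^3 + j*3 + 126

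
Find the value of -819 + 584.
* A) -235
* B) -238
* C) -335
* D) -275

-819 + 584 = -235
A) -235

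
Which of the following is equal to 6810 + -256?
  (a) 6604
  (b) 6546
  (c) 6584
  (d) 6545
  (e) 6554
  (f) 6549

6810 + -256 = 6554
e) 6554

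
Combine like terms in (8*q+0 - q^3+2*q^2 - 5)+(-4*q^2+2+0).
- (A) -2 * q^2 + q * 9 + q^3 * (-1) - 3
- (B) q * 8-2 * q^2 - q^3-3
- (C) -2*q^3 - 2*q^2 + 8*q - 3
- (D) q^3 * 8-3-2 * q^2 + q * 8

Adding the polynomials and combining like terms:
(8*q + 0 - q^3 + 2*q^2 - 5) + (-4*q^2 + 2 + 0)
= q * 8-2 * q^2 - q^3-3
B) q * 8-2 * q^2 - q^3-3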